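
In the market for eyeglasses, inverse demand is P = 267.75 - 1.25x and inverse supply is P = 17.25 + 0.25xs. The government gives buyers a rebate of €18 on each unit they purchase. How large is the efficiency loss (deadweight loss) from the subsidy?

Deadweight loss = €108

Pre-subsidy: 267.75 - 1.25x = 17.25 + 0.25x gives x* = 167 and P* = 59.
With the rebate, buyers effectively pay Pb = Ps − 18, where Ps is the price sellers receive.
On the curves, Pb = 267.75 - 1.25x and Ps = 17.25 + 0.25x; the wedge Ps − Pb = 18 gives 17.25 + 0.25x − (267.75 - 1.25x) = 18, so x' = 179.
Then Pb = 267.75 − 1.25·179 = 44 and Ps = 17.25 + 0.25·179 = 62.
The subsidy expands output by 179 − 167 = 12 past the efficient level; on those units the gap between marginal cost and willingness to pay runs from 0 up to 18.
DWL = ½ × 18 × 12 = 108.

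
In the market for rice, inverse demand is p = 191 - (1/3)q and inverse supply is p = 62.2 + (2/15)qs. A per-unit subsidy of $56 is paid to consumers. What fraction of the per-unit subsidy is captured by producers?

Producer share = 2/7

Pre-subsidy: 191 - (1/3)q = 62.2 + (2/15)q gives q* = 276 and p* = 99.
With the rebate, buyers effectively pay pb = ps − 56, where ps is the price sellers receive.
On the curves, pb = 191 - (1/3)q and ps = 62.2 + (2/15)q; the wedge ps − pb = 56 gives 62.2 + (2/15)q − (191 - (1/3)q) = 56, so q' = 396.
Then pb = 191 − (1/3)·396 = 59 and ps = 62.2 + (2/15)·396 = 115.
Buyers' price falls by p* − pb = 99 − 59 = 40; sellers' price rises by ps − p* = 115 − 99 = 16.
So producers capture 16/56 = 2/7 of each unit of subsidy.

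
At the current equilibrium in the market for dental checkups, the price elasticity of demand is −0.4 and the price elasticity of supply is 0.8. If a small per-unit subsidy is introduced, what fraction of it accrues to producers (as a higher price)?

Producer share = 1/3

For a small subsidy around the equilibrium, the benefit split depends on the relative slopes, which at a point are proportional to the elasticities.
Buyer share = εs/(εs + |εd|) = 0.8/(0.8 + 0.4) = 2/3; seller share = |εd|/(εs + |εd|) = 1/3.
So producers capture 1/3 of the subsidy.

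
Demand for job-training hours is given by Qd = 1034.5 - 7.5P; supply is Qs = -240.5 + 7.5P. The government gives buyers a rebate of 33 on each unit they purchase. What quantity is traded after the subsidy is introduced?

Pre-subsidy: 1034.5 - 7.5P = -240.5 + 7.5P gives P* = 85, Q* = 397.
With the rebate, buyers effectively pay Pb = Ps − 33, where Ps is the price sellers receive.
Demand in terms of Ps becomes Qd = 1034.5 − 7.5(Ps − 33) = 1282 - 7.5Ps. Setting this equal to supply: 1282 - 7.5Ps = -240.5 + 7.5Ps, so Ps = 101.5.
Buyers pay Pb = 101.5 − 33 = 68.5; Q' = -240.5 + 7.5·101.5 = 520.75.

Q' = 520.75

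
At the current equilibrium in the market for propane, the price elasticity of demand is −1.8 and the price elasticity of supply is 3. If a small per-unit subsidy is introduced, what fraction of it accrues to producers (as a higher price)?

For a small subsidy around the equilibrium, the benefit split depends on the relative slopes, which at a point are proportional to the elasticities.
Buyer share = εs/(εs + |εd|) = 3/(3 + 1.8) = 0.625; seller share = |εd|/(εs + |εd|) = 0.375.
So producers capture 0.375 of the subsidy.

Producer share = 0.375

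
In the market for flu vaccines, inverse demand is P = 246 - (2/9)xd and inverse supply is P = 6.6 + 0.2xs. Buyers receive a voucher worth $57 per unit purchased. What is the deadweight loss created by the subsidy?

Deadweight loss = $3847.5

Pre-subsidy: 246 - (2/9)x = 6.6 + 0.2x gives x* = 567 and P* = 120.
With the rebate, buyers effectively pay Pb = Ps − 57, where Ps is the price sellers receive.
On the curves, Pb = 246 - (2/9)x and Ps = 6.6 + 0.2x; the wedge Ps − Pb = 57 gives 6.6 + 0.2x − (246 - (2/9)x) = 57, so x' = 702.
Then Pb = 246 − (2/9)·702 = 90 and Ps = 6.6 + 0.2·702 = 147.
The subsidy expands output by 702 − 567 = 135 past the efficient level; on those units the gap between marginal cost and willingness to pay runs from 0 up to 57.
DWL = ½ × 57 × 135 = 3847.5.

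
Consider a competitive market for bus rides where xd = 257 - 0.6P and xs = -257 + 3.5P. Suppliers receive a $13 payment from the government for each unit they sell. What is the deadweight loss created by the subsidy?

Deadweight loss = 3549/82

Pre-subsidy: 257 - 0.6P = -257 + 3.5P gives P* = 5140/41, x* = 7453/41.
With the subsidy, sellers receive Ps = Pb + 13 for each unit, where Pb is the price buyers pay.
Supply in terms of Pb becomes xs = -257 + 3.5(Pb + 13) = -211.5 + 3.5Pb. Setting this equal to demand: 257 - 0.6Pb = -211.5 + 3.5Pb, so Pb = 4685/41.
Sellers receive Ps = 4685/41 + 13 = 5218/41; x' = 257 − 0.6·(4685/41) = 7726/41.
The subsidy expands output by 7726/41 − 7453/41 = 273/41 past the efficient level; on those units the gap between marginal cost and willingness to pay runs from 0 up to 13.
DWL = ½ × 13 × 273/41 = 3549/82.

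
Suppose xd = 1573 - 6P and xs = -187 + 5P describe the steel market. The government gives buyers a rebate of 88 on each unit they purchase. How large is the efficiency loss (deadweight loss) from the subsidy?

Deadweight loss = 10560

Pre-subsidy: 1573 - 6P = -187 + 5P gives P* = 160, x* = 613.
With the rebate, buyers effectively pay Pb = Ps − 88, where Ps is the price sellers receive.
Demand in terms of Ps becomes xd = 1573 − 6(Ps − 88) = 2101 - 6Ps. Setting this equal to supply: 2101 - 6Ps = -187 + 5Ps, so Ps = 208.
Buyers pay Pb = 208 − 88 = 120; x' = -187 + 5·208 = 853.
The subsidy expands output by 853 − 613 = 240 past the efficient level; on those units the gap between marginal cost and willingness to pay runs from 0 up to 88.
DWL = ½ × 88 × 240 = 10560.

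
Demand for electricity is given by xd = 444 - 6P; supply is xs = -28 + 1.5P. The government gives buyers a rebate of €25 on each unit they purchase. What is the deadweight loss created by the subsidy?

Deadweight loss = €375

Pre-subsidy: 444 - 6P = -28 + 1.5P gives P* = 944/15, x* = 66.4.
With the rebate, buyers effectively pay Pb = Ps − 25, where Ps is the price sellers receive.
Demand in terms of Ps becomes xd = 444 − 6(Ps − 25) = 594 - 6Ps. Setting this equal to supply: 594 - 6Ps = -28 + 1.5Ps, so Ps = 1244/15.
Buyers pay Pb = 1244/15 − 25 = 869/15; x' = -28 + 1.5·(1244/15) = 96.4.
The subsidy expands output by 96.4 − 66.4 = 30 past the efficient level; on those units the gap between marginal cost and willingness to pay runs from 0 up to 25.
DWL = ½ × 25 × 30 = 375.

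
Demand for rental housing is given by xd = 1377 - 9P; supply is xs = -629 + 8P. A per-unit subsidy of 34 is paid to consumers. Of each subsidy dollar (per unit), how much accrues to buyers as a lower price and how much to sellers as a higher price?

Pre-subsidy: 1377 - 9P = -629 + 8P gives P* = 118, x* = 315.
With the rebate, buyers effectively pay Pb = Ps − 34, where Ps is the price sellers receive.
Demand in terms of Ps becomes xd = 1377 − 9(Ps − 34) = 1683 - 9Ps. Setting this equal to supply: 1683 - 9Ps = -629 + 8Ps, so Ps = 136.
Buyers pay Pb = 136 − 34 = 102; x' = -629 + 8·136 = 459.
Buyers' price falls by P* − Pb = 118 − 102 = 16; sellers' price rises by Ps − P* = 136 − 118 = 18.

Buyers gain 16 per unit; sellers gain 18 per unit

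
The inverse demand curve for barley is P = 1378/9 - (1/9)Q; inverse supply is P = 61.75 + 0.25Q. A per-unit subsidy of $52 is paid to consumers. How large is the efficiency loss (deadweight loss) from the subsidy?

Pre-subsidy: 1378/9 - (1/9)Q = 61.75 + 0.25Q gives Q* = 253 and P* = 125.
With the rebate, buyers effectively pay Pb = Ps − 52, where Ps is the price sellers receive.
On the curves, Pb = 1378/9 - (1/9)Q and Ps = 61.75 + 0.25Q; the wedge Ps − Pb = 52 gives 61.75 + 0.25Q − (1378/9 - (1/9)Q) = 52, so Q' = 397.
Then Pb = 1378/9 − (1/9)·397 = 109 and Ps = 61.75 + 0.25·397 = 161.
The subsidy expands output by 397 − 253 = 144 past the efficient level; on those units the gap between marginal cost and willingness to pay runs from 0 up to 52.
DWL = ½ × 52 × 144 = 3744.

Deadweight loss = $3744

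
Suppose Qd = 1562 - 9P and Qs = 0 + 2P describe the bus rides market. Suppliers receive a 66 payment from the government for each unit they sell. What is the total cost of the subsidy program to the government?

Government cost = 25872

Pre-subsidy: 1562 - 9P = 0 + 2P gives P* = 142, Q* = 284.
With the subsidy, sellers receive Ps = Pb + 66 for each unit, where Pb is the price buyers pay.
Supply in terms of Pb becomes Qs = 0 + 2(Pb + 66) = 132 + 2Pb. Setting this equal to demand: 1562 - 9Pb = 132 + 2Pb, so Pb = 130.
Sellers receive Ps = 130 + 66 = 196; Q' = 1562 − 9·130 = 392.
Government outlay = subsidy × quantity = 66 × 392 = 25872.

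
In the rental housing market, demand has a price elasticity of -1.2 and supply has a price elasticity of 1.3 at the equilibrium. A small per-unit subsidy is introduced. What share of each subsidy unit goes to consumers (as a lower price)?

Consumer share = 0.52

For a small subsidy around the equilibrium, the benefit split depends on the relative slopes, which at a point are proportional to the elasticities.
Buyer share = εs/(εs + |εd|) = 1.3/(1.3 + 1.2) = 0.52; seller share = |εd|/(εs + |εd|) = 0.48.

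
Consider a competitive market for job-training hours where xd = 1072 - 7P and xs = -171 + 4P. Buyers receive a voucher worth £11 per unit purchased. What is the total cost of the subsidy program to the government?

Government cost = £3399

Pre-subsidy: 1072 - 7P = -171 + 4P gives P* = 113, x* = 281.
With the rebate, buyers effectively pay Pb = Ps − 11, where Ps is the price sellers receive.
Demand in terms of Ps becomes xd = 1072 − 7(Ps − 11) = 1149 - 7Ps. Setting this equal to supply: 1149 - 7Ps = -171 + 4Ps, so Ps = 120.
Buyers pay Pb = 120 − 11 = 109; x' = -171 + 4·120 = 309.
Government outlay = subsidy × quantity = 11 × 309 = 3399.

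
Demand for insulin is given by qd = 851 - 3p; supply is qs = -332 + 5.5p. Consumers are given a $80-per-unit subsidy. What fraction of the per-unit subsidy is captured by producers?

Pre-subsidy: 851 - 3p = -332 + 5.5p gives p* = 2366/17, q* = 7369/17.
With the rebate, buyers effectively pay pb = ps − 80, where ps is the price sellers receive.
Demand in terms of ps becomes qd = 851 − 3(ps − 80) = 1091 - 3ps. Setting this equal to supply: 1091 - 3ps = -332 + 5.5ps, so ps = 2846/17.
Buyers pay pb = 2846/17 − 80 = 1486/17; q' = -332 + 5.5·(2846/17) = 10009/17.
Buyers' price falls by p* − pb = 2366/17 − 1486/17 = 880/17; sellers' price rises by ps − p* = 2846/17 − 2366/17 = 480/17.
So producers capture (480/17)/80 = 6/17 of each unit of subsidy.

Producer share = 6/17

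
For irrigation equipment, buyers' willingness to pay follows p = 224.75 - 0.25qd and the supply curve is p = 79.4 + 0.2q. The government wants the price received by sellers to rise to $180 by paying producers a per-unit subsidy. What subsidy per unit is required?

Required subsidy s = $81 per unit

At a seller price of 180, quantity supplied is -397 + 5·180 = 503.
Buyers absorb 503 only when they pay pb = 224.75 − 0.25·503 = 99.
s = ps − pb = 180 − 99 = 81.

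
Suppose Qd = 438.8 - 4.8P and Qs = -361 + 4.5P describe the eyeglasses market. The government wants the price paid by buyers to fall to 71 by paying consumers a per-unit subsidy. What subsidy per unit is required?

At a buyer price of 71, quantity demanded is 438.8 − 4.8·71 = 98.
Sellers supply 98 only when they receive Ps with -361 + 4.5·Ps = 98, i.e. Ps = 102.
s = Ps − Pb = 102 − 71 = 31.

Required subsidy s = 31 per unit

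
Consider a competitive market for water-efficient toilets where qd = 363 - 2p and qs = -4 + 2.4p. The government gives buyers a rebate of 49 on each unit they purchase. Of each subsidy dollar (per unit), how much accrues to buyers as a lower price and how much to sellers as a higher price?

Buyers gain 294/11 per unit; sellers gain 245/11 per unit

Pre-subsidy: 363 - 2p = -4 + 2.4p gives p* = 1835/22, q* = 2158/11.
With the rebate, buyers effectively pay pb = ps − 49, where ps is the price sellers receive.
Demand in terms of ps becomes qd = 363 − 2(ps − 49) = 461 - 2ps. Setting this equal to supply: 461 - 2ps = -4 + 2.4ps, so ps = 2325/22.
Buyers pay pb = 2325/22 − 49 = 1247/22; q' = -4 + 2.4·(2325/22) = 2746/11.
Buyers' price falls by p* − pb = 1835/22 − 1247/22 = 294/11; sellers' price rises by ps − p* = 2325/22 − 1835/22 = 245/11.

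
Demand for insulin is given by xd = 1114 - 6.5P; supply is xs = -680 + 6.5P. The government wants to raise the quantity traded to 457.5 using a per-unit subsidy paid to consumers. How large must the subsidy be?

At x = 457.5, invert demand for the buyer price: Pb = (1114 − 457.5)/6.5 = 101; invert supply for the seller price: Ps = (457.5 − (-680))/6.5 = 175.
The subsidy must fill the gap: s = Ps − Pb = 175 − 101 = 74.

Required subsidy s = 74 per unit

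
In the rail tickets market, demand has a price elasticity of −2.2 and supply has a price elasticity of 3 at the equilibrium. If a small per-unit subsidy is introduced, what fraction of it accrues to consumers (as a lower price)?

For a small subsidy around the equilibrium, the benefit split depends on the relative slopes, which at a point are proportional to the elasticities.
Buyer share = εs/(εs + |εd|) = 3/(3 + 2.2) = 15/26; seller share = |εd|/(εs + |εd|) = 11/26.

Consumer share = 15/26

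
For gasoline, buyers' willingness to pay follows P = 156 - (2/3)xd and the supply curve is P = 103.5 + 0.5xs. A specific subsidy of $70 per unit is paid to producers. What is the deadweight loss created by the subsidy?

Pre-subsidy: 156 - (2/3)x = 103.5 + 0.5x gives x* = 45 and P* = 126.
With the subsidy, sellers receive Ps = Pb + 70 for each unit, where Pb is the price buyers pay.
On the curves, Pb = 156 - (2/3)x and Ps = 103.5 + 0.5x; the wedge Ps − Pb = 70 gives 103.5 + 0.5x − (156 - (2/3)x) = 70, so x' = 105.
Then Pb = 156 − (2/3)·105 = 86 and Ps = 103.5 + 0.5·105 = 156.
The subsidy expands output by 105 − 45 = 60 past the efficient level; on those units the gap between marginal cost and willingness to pay runs from 0 up to 70.
DWL = ½ × 70 × 60 = 2100.

Deadweight loss = $2100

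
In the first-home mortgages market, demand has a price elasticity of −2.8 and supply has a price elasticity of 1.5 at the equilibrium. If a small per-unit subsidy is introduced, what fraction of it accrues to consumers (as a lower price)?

For a small subsidy around the equilibrium, the benefit split depends on the relative slopes, which at a point are proportional to the elasticities.
Buyer share = εs/(εs + |εd|) = 1.5/(1.5 + 2.8) = 15/43; seller share = |εd|/(εs + |εd|) = 28/43.

Consumer share = 15/43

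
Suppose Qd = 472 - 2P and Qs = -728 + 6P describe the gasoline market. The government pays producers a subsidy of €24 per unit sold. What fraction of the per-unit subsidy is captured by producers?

Pre-subsidy: 472 - 2P = -728 + 6P gives P* = 150, Q* = 172.
With the subsidy, sellers receive Ps = Pb + 24 for each unit, where Pb is the price buyers pay.
Supply in terms of Pb becomes Qs = -728 + 6(Pb + 24) = -584 + 6Pb. Setting this equal to demand: 472 - 2Pb = -584 + 6Pb, so Pb = 132.
Sellers receive Ps = 132 + 24 = 156; Q' = 472 − 2·132 = 208.
Buyers' price falls by P* − Pb = 150 − 132 = 18; sellers' price rises by Ps − P* = 156 − 150 = 6.
So producers capture 6/24 = 0.25 of each unit of subsidy.

Producer share = 0.25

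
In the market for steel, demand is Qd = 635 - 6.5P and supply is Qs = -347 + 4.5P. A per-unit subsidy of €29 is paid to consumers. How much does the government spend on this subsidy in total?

Pre-subsidy: 635 - 6.5P = -347 + 4.5P gives P* = 982/11, Q* = 602/11.
With the rebate, buyers effectively pay Pb = Ps − 29, where Ps is the price sellers receive.
Demand in terms of Ps becomes Qd = 635 − 6.5(Ps − 29) = 823.5 - 6.5Ps. Setting this equal to supply: 823.5 - 6.5Ps = -347 + 4.5Ps, so Ps = 2341/22.
Buyers pay Pb = 2341/22 − 29 = 1703/22; Q' = -347 + 4.5·(2341/22) = 5801/44.
Government outlay = subsidy × quantity = 29 × 5801/44 = 168229/44.

Government cost = 168229/44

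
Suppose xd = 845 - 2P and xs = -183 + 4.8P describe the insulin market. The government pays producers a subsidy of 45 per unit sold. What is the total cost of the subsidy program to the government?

Pre-subsidy: 845 - 2P = -183 + 4.8P gives P* = 2570/17, x* = 9225/17.
With the subsidy, sellers receive Ps = Pb + 45 for each unit, where Pb is the price buyers pay.
Supply in terms of Pb becomes xs = -183 + 4.8(Pb + 45) = 33 + 4.8Pb. Setting this equal to demand: 845 - 2Pb = 33 + 4.8Pb, so Pb = 2030/17.
Sellers receive Ps = 2030/17 + 45 = 2795/17; x' = 845 − 2·(2030/17) = 10305/17.
Government outlay = subsidy × quantity = 45 × 10305/17 = 463725/17.

Government cost = 463725/17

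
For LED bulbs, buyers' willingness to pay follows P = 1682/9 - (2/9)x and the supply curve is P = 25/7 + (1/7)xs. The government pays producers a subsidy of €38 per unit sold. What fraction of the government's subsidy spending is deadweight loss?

Pre-subsidy: 1682/9 - (2/9)x = 25/7 + (1/7)x gives x* = 11549/23 and P* = 1732/23.
With the subsidy, sellers receive Ps = Pb + 38 for each unit, where Pb is the price buyers pay.
On the curves, Pb = 1682/9 - (2/9)x and Ps = 25/7 + (1/7)x; the wedge Ps − Pb = 38 gives 25/7 + (1/7)x − (1682/9 - (2/9)x) = 38, so x' = 13943/23.
Then Pb = 1682/9 − (2/9)·(13943/23) = 1200/23 and Ps = 25/7 + (1/7)·(13943/23) = 2074/23.
ΔCS = ½(11549/23 + 13943/23)(1732/23 − 1200/23) = 6780872/529; ΔPS = ½(11549/23 + 13943/23)(2074/23 − 1732/23) = 4359132/529.
Government spending = 38 × 13943/23 = 529834/23.
DWL = ½ × 38 × (13943/23 − 11549/23) = 45486/23; fraction = (45486/23) / (529834/23) = 1197/13943.

DWL / government spending = 1197/13943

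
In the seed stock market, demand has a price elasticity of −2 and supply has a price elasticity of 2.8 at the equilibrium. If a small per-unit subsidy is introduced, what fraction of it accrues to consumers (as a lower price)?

Consumer share = 7/12

For a small subsidy around the equilibrium, the benefit split depends on the relative slopes, which at a point are proportional to the elasticities.
Buyer share = εs/(εs + |εd|) = 2.8/(2.8 + 2) = 7/12; seller share = |εd|/(εs + |εd|) = 5/12.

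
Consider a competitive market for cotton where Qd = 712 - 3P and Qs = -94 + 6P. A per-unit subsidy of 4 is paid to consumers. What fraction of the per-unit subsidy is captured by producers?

Pre-subsidy: 712 - 3P = -94 + 6P gives P* = 806/9, Q* = 1330/3.
With the rebate, buyers effectively pay Pb = Ps − 4, where Ps is the price sellers receive.
Demand in terms of Ps becomes Qd = 712 − 3(Ps − 4) = 724 - 3Ps. Setting this equal to supply: 724 - 3Ps = -94 + 6Ps, so Ps = 818/9.
Buyers pay Pb = 818/9 − 4 = 782/9; Q' = -94 + 6·(818/9) = 1354/3.
Buyers' price falls by P* − Pb = 806/9 − 782/9 = 8/3; sellers' price rises by Ps − P* = 818/9 − 806/9 = 4/3.
So producers capture (4/3)/4 = 1/3 of each unit of subsidy.

Producer share = 1/3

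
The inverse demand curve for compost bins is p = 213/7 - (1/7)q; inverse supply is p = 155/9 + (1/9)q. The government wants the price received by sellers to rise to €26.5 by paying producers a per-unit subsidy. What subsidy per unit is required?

Required subsidy s = €8 per unit

At a seller price of 26.5, quantity supplied is -155 + 9·26.5 = 83.5.
Buyers absorb 83.5 only when they pay pb = 213/7 − (1/7)·83.5 = 18.5.
s = ps − pb = 26.5 − 18.5 = 8.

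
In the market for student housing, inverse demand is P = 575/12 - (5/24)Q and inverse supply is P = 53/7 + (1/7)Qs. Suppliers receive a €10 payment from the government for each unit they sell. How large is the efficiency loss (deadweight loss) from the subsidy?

Pre-subsidy: 575/12 - (5/24)Q = 53/7 + (1/7)Q gives Q* = 6778/59 and P* = 1415/59.
With the subsidy, sellers receive Ps = Pb + 10 for each unit, where Pb is the price buyers pay.
On the curves, Pb = 575/12 - (5/24)Q and Ps = 53/7 + (1/7)Q; the wedge Ps − Pb = 10 gives 53/7 + (1/7)Q − (575/12 - (5/24)Q) = 10, so Q' = 8458/59.
Then Pb = 575/12 − (5/24)·(8458/59) = 1065/59 and Ps = 53/7 + (1/7)·(8458/59) = 1655/59.
The subsidy expands output by 8458/59 − 6778/59 = 1680/59 past the efficient level; on those units the gap between marginal cost and willingness to pay runs from 0 up to 10.
DWL = ½ × 10 × 1680/59 = 8400/59.

Deadweight loss = 8400/59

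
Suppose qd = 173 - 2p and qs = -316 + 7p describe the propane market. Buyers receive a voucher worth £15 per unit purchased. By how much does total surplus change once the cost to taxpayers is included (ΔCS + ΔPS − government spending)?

Pre-subsidy: 173 - 2p = -316 + 7p gives p* = 163/3, q* = 193/3.
With the rebate, buyers effectively pay pb = ps − 15, where ps is the price sellers receive.
Demand in terms of ps becomes qd = 173 − 2(ps − 15) = 203 - 2ps. Setting this equal to supply: 203 - 2ps = -316 + 7ps, so ps = 173/3.
Buyers pay pb = 173/3 − 15 = 128/3; q' = -316 + 7·(173/3) = 263/3.
ΔCS = ½(193/3 + 263/3)(163/3 − 128/3) = 2660/3; ΔPS = ½(193/3 + 263/3)(173/3 − 163/3) = 760/3.
Government spending = 15 × 263/3 = 1315.
Net change = 2660/3 + 760/3 − 1315 = -175. The loss equals the DWL triangle ½·15·70/3.

Net change in total surplus = -£175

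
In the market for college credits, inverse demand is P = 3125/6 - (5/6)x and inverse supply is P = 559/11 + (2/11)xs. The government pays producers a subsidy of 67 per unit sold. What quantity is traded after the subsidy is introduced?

x' = 529

Pre-subsidy: 3125/6 - (5/6)x = 559/11 + (2/11)x gives x* = 463 and P* = 135.
With the subsidy, sellers receive Ps = Pb + 67 for each unit, where Pb is the price buyers pay.
On the curves, Pb = 3125/6 - (5/6)x and Ps = 559/11 + (2/11)x; the wedge Ps − Pb = 67 gives 559/11 + (2/11)x − (3125/6 - (5/6)x) = 67, so x' = 529.
Then Pb = 3125/6 − (5/6)·529 = 80 and Ps = 559/11 + (2/11)·529 = 147.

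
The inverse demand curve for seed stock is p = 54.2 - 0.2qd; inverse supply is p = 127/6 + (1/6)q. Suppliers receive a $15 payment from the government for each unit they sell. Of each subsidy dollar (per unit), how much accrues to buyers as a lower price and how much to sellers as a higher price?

Buyers gain 90/11 per unit; sellers gain 75/11 per unit

Pre-subsidy: 54.2 - 0.2q = 127/6 + (1/6)q gives q* = 991/11 and p* = 398/11.
With the subsidy, sellers receive ps = pb + 15 for each unit, where pb is the price buyers pay.
On the curves, pb = 54.2 - 0.2q and ps = 127/6 + (1/6)q; the wedge ps − pb = 15 gives 127/6 + (1/6)q − (54.2 - 0.2q) = 15, so q' = 131.
Then pb = 54.2 − 0.2·131 = 28 and ps = 127/6 + (1/6)·131 = 43.
Buyers' price falls by p* − pb = 398/11 − 28 = 90/11; sellers' price rises by ps − p* = 43 − 398/11 = 75/11.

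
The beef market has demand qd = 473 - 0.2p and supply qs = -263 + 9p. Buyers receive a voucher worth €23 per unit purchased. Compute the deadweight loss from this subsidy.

Deadweight loss = €51.75

Pre-subsidy: 473 - 0.2p = -263 + 9p gives p* = 80, q* = 457.
With the rebate, buyers effectively pay pb = ps − 23, where ps is the price sellers receive.
Demand in terms of ps becomes qd = 473 − 0.2(ps − 23) = 477.6 - 0.2ps. Setting this equal to supply: 477.6 - 0.2ps = -263 + 9ps, so ps = 80.5.
Buyers pay pb = 80.5 − 23 = 57.5; q' = -263 + 9·80.5 = 461.5.
The subsidy expands output by 461.5 − 457 = 4.5 past the efficient level; on those units the gap between marginal cost and willingness to pay runs from 0 up to 23.
DWL = ½ × 23 × 4.5 = 51.75.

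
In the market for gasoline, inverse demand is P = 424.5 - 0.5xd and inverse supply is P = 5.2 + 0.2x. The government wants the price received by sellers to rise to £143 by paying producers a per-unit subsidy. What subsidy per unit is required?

Required subsidy s = £63 per unit

At a seller price of 143, quantity supplied is -26 + 5·143 = 689.
Buyers absorb 689 only when they pay Pb = 424.5 − 0.5·689 = 80.
s = Ps − Pb = 143 − 80 = 63.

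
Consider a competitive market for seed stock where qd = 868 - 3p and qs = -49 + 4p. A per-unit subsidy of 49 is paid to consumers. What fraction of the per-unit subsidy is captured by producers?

Pre-subsidy: 868 - 3p = -49 + 4p gives p* = 131, q* = 475.
With the rebate, buyers effectively pay pb = ps − 49, where ps is the price sellers receive.
Demand in terms of ps becomes qd = 868 − 3(ps − 49) = 1015 - 3ps. Setting this equal to supply: 1015 - 3ps = -49 + 4ps, so ps = 152.
Buyers pay pb = 152 − 49 = 103; q' = -49 + 4·152 = 559.
Buyers' price falls by p* − pb = 131 − 103 = 28; sellers' price rises by ps − p* = 152 − 131 = 21.
So producers capture 21/49 = 3/7 of each unit of subsidy.

Producer share = 3/7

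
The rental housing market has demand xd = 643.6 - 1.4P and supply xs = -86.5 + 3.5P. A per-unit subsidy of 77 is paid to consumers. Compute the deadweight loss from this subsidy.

Deadweight loss = 2964.5

Pre-subsidy: 643.6 - 1.4P = -86.5 + 3.5P gives P* = 149, x* = 435.
With the rebate, buyers effectively pay Pb = Ps − 77, where Ps is the price sellers receive.
Demand in terms of Ps becomes xd = 643.6 − 1.4(Ps − 77) = 751.4 - 1.4Ps. Setting this equal to supply: 751.4 - 1.4Ps = -86.5 + 3.5Ps, so Ps = 171.
Buyers pay Pb = 171 − 77 = 94; x' = -86.5 + 3.5·171 = 512.
The subsidy expands output by 512 − 435 = 77 past the efficient level; on those units the gap between marginal cost and willingness to pay runs from 0 up to 77.
DWL = ½ × 77 × 77 = 2964.5.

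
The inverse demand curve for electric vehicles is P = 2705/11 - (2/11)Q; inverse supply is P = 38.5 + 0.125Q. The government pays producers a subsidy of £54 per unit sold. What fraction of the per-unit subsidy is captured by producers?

Producer share = 11/27

Pre-subsidy: 2705/11 - (2/11)Q = 38.5 + 0.125Q gives Q* = 676 and P* = 123.
With the subsidy, sellers receive Ps = Pb + 54 for each unit, where Pb is the price buyers pay.
On the curves, Pb = 2705/11 - (2/11)Q and Ps = 38.5 + 0.125Q; the wedge Ps − Pb = 54 gives 38.5 + 0.125Q − (2705/11 - (2/11)Q) = 54, so Q' = 852.
Then Pb = 2705/11 − (2/11)·852 = 91 and Ps = 38.5 + 0.125·852 = 145.
Buyers' price falls by P* − Pb = 123 − 91 = 32; sellers' price rises by Ps − P* = 145 − 123 = 22.
So producers capture 22/54 = 11/27 of each unit of subsidy.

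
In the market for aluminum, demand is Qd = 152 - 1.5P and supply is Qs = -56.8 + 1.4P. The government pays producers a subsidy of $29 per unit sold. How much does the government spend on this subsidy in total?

Pre-subsidy: 152 - 1.5P = -56.8 + 1.4P gives P* = 72, Q* = 44.
With the subsidy, sellers receive Ps = Pb + 29 for each unit, where Pb is the price buyers pay.
Supply in terms of Pb becomes Qs = -56.8 + 1.4(Pb + 29) = -16.2 + 1.4Pb. Setting this equal to demand: 152 - 1.5Pb = -16.2 + 1.4Pb, so Pb = 58.
Sellers receive Ps = 58 + 29 = 87; Q' = 152 − 1.5·58 = 65.
Government outlay = subsidy × quantity = 29 × 65 = 1885.

Government cost = $1885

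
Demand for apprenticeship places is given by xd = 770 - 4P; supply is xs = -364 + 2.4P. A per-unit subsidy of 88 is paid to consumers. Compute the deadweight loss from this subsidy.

Pre-subsidy: 770 - 4P = -364 + 2.4P gives P* = 177.1875, x* = 61.25.
With the rebate, buyers effectively pay Pb = Ps − 88, where Ps is the price sellers receive.
Demand in terms of Ps becomes xd = 770 − 4(Ps − 88) = 1122 - 4Ps. Setting this equal to supply: 1122 - 4Ps = -364 + 2.4Ps, so Ps = 232.1875.
Buyers pay Pb = 232.1875 − 88 = 144.1875; x' = -364 + 2.4·232.1875 = 193.25.
The subsidy expands output by 193.25 − 61.25 = 132 past the efficient level; on those units the gap between marginal cost and willingness to pay runs from 0 up to 88.
DWL = ½ × 88 × 132 = 5808.

Deadweight loss = 5808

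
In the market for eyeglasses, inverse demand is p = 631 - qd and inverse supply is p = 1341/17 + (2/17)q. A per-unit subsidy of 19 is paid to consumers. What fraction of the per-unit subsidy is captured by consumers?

Pre-subsidy: 631 - q = 1341/17 + (2/17)q gives q* = 494 and p* = 137.
With the rebate, buyers effectively pay pb = ps − 19, where ps is the price sellers receive.
On the curves, pb = 631 - q and ps = 1341/17 + (2/17)q; the wedge ps − pb = 19 gives 1341/17 + (2/17)q − (631 - q) = 19, so q' = 511.
Then pb = 631 − 1·511 = 120 and ps = 1341/17 + (2/17)·511 = 139.
Buyers' price falls by p* − pb = 137 − 120 = 17; sellers' price rises by ps − p* = 139 − 137 = 2.
So consumers capture 17/19 = 17/19 of each unit of subsidy.

Consumer share = 17/19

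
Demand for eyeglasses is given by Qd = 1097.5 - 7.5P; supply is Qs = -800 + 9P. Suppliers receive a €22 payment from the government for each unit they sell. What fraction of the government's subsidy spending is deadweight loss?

Pre-subsidy: 1097.5 - 7.5P = -800 + 9P gives P* = 115, Q* = 235.
With the subsidy, sellers receive Ps = Pb + 22 for each unit, where Pb is the price buyers pay.
Supply in terms of Pb becomes Qs = -800 + 9(Pb + 22) = -602 + 9Pb. Setting this equal to demand: 1097.5 - 7.5Pb = -602 + 9Pb, so Pb = 103.
Sellers receive Ps = 103 + 22 = 125; Q' = 1097.5 − 7.5·103 = 325.
ΔCS = ½(235 + 325)(115 − 103) = 3360; ΔPS = ½(235 + 325)(125 − 115) = 2800.
Government spending = 22 × 325 = 7150.
DWL = ½ × 22 × (325 − 235) = 990; fraction = 990 / 7150 = 9/65.

DWL / government spending = 9/65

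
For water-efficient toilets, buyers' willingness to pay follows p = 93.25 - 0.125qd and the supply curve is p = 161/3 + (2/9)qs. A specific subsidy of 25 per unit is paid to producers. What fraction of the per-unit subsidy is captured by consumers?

Pre-subsidy: 93.25 - 0.125q = 161/3 + (2/9)q gives q* = 114 and p* = 79.
With the subsidy, sellers receive ps = pb + 25 for each unit, where pb is the price buyers pay.
On the curves, pb = 93.25 - 0.125q and ps = 161/3 + (2/9)q; the wedge ps − pb = 25 gives 161/3 + (2/9)q − (93.25 - 0.125q) = 25, so q' = 186.
Then pb = 93.25 − 0.125·186 = 70 and ps = 161/3 + (2/9)·186 = 95.
Buyers' price falls by p* − pb = 79 − 70 = 9; sellers' price rises by ps − p* = 95 − 79 = 16.
So consumers capture 9/25 = 0.36 of each unit of subsidy.

Consumer share = 0.36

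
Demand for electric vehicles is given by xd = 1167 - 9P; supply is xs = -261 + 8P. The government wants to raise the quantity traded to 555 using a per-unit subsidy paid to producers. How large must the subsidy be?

At x = 555, invert demand for the buyer price: Pb = (1167 − 555)/9 = 68; invert supply for the seller price: Ps = (555 − (-261))/8 = 102.
The subsidy must fill the gap: s = Ps − Pb = 102 − 68 = 34.

Required subsidy s = 34 per unit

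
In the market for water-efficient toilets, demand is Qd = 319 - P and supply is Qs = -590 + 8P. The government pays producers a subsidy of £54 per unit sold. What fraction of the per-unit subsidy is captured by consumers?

Consumer share = 8/9

Pre-subsidy: 319 - P = -590 + 8P gives P* = 101, Q* = 218.
With the subsidy, sellers receive Ps = Pb + 54 for each unit, where Pb is the price buyers pay.
Supply in terms of Pb becomes Qs = -590 + 8(Pb + 54) = -158 + 8Pb. Setting this equal to demand: 319 - Pb = -158 + 8Pb, so Pb = 53.
Sellers receive Ps = 53 + 54 = 107; Q' = 319 − 1·53 = 266.
Buyers' price falls by P* − Pb = 101 − 53 = 48; sellers' price rises by Ps − P* = 107 − 101 = 6.
So consumers capture 48/54 = 8/9 of each unit of subsidy.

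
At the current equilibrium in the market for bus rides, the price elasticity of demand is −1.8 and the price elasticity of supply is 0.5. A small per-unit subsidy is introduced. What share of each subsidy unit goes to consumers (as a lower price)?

Consumer share = 5/23

For a small subsidy around the equilibrium, the benefit split depends on the relative slopes, which at a point are proportional to the elasticities.
Buyer share = εs/(εs + |εd|) = 0.5/(0.5 + 1.8) = 5/23; seller share = |εd|/(εs + |εd|) = 18/23.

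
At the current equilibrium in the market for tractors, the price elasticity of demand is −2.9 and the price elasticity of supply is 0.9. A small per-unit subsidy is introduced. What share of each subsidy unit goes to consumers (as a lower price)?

For a small subsidy around the equilibrium, the benefit split depends on the relative slopes, which at a point are proportional to the elasticities.
Buyer share = εs/(εs + |εd|) = 0.9/(0.9 + 2.9) = 9/38; seller share = |εd|/(εs + |εd|) = 29/38.

Consumer share = 9/38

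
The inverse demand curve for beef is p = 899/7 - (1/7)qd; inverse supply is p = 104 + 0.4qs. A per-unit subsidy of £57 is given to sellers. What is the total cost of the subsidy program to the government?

Pre-subsidy: 899/7 - (1/7)q = 104 + 0.4q gives q* = 45 and p* = 122.
With the subsidy, sellers receive ps = pb + 57 for each unit, where pb is the price buyers pay.
On the curves, pb = 899/7 - (1/7)q and ps = 104 + 0.4q; the wedge ps − pb = 57 gives 104 + 0.4q − (899/7 - (1/7)q) = 57, so q' = 150.
Then pb = 899/7 − (1/7)·150 = 107 and ps = 104 + 0.4·150 = 164.
Government outlay = subsidy × quantity = 57 × 150 = 8550.

Government cost = £8550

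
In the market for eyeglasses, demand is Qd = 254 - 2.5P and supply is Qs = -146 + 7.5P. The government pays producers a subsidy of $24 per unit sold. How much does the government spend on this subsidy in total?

Pre-subsidy: 254 - 2.5P = -146 + 7.5P gives P* = 40, Q* = 154.
With the subsidy, sellers receive Ps = Pb + 24 for each unit, where Pb is the price buyers pay.
Supply in terms of Pb becomes Qs = -146 + 7.5(Pb + 24) = 34 + 7.5Pb. Setting this equal to demand: 254 - 2.5Pb = 34 + 7.5Pb, so Pb = 22.
Sellers receive Ps = 22 + 24 = 46; Q' = 254 − 2.5·22 = 199.
Government outlay = subsidy × quantity = 24 × 199 = 4776.

Government cost = $4776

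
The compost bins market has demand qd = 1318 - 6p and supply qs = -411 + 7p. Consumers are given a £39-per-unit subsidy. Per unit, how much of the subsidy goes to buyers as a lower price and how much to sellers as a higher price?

Pre-subsidy: 1318 - 6p = -411 + 7p gives p* = 133, q* = 520.
With the rebate, buyers effectively pay pb = ps − 39, where ps is the price sellers receive.
Demand in terms of ps becomes qd = 1318 − 6(ps − 39) = 1552 - 6ps. Setting this equal to supply: 1552 - 6ps = -411 + 7ps, so ps = 151.
Buyers pay pb = 151 − 39 = 112; q' = -411 + 7·151 = 646.
Buyers' price falls by p* − pb = 133 − 112 = 21; sellers' price rises by ps − p* = 151 − 133 = 18.

Buyers gain £21 per unit; sellers gain £18 per unit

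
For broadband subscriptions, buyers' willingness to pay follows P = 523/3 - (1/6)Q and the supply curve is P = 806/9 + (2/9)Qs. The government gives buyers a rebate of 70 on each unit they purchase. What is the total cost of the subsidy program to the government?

Government cost = 27860

Pre-subsidy: 523/3 - (1/6)Q = 806/9 + (2/9)Q gives Q* = 218 and P* = 138.
With the rebate, buyers effectively pay Pb = Ps − 70, where Ps is the price sellers receive.
On the curves, Pb = 523/3 - (1/6)Q and Ps = 806/9 + (2/9)Q; the wedge Ps − Pb = 70 gives 806/9 + (2/9)Q − (523/3 - (1/6)Q) = 70, so Q' = 398.
Then Pb = 523/3 − (1/6)·398 = 108 and Ps = 806/9 + (2/9)·398 = 178.
Government outlay = subsidy × quantity = 70 × 398 = 27860.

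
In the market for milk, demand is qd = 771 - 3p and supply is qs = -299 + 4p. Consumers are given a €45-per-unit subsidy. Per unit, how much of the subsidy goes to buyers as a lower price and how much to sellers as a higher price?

Buyers gain 180/7 per unit; sellers gain 135/7 per unit

Pre-subsidy: 771 - 3p = -299 + 4p gives p* = 1070/7, q* = 2187/7.
With the rebate, buyers effectively pay pb = ps − 45, where ps is the price sellers receive.
Demand in terms of ps becomes qd = 771 − 3(ps − 45) = 906 - 3ps. Setting this equal to supply: 906 - 3ps = -299 + 4ps, so ps = 1205/7.
Buyers pay pb = 1205/7 − 45 = 890/7; q' = -299 + 4·(1205/7) = 2727/7.
Buyers' price falls by p* − pb = 1070/7 − 890/7 = 180/7; sellers' price rises by ps − p* = 1205/7 − 1070/7 = 135/7.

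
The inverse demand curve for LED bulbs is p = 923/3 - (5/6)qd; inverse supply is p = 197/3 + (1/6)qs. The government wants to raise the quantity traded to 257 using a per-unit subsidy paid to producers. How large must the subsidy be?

At q = 257, from the demand curve buyers pay pb = 923/3 − (5/6)·257 = 93.5; from the supply curve sellers need ps = 197/3 + (1/6)·257 = 108.5.
The subsidy must fill the gap: s = ps − pb = 108.5 − 93.5 = 15.

Required subsidy s = 15 per unit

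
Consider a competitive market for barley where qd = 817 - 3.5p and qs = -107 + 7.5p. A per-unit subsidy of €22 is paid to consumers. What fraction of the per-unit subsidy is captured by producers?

Producer share = 7/22

Pre-subsidy: 817 - 3.5p = -107 + 7.5p gives p* = 84, q* = 523.
With the rebate, buyers effectively pay pb = ps − 22, where ps is the price sellers receive.
Demand in terms of ps becomes qd = 817 − 3.5(ps − 22) = 894 - 3.5ps. Setting this equal to supply: 894 - 3.5ps = -107 + 7.5ps, so ps = 91.
Buyers pay pb = 91 − 22 = 69; q' = -107 + 7.5·91 = 575.5.
Buyers' price falls by p* − pb = 84 − 69 = 15; sellers' price rises by ps − p* = 91 − 84 = 7.
So producers capture 7/22 = 7/22 of each unit of subsidy.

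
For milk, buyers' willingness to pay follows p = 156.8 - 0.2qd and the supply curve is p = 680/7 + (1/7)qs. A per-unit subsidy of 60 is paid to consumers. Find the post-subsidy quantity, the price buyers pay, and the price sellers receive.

Pre-subsidy: 156.8 - 0.2q = 680/7 + (1/7)q gives q* = 174 and p* = 122.
With the rebate, buyers effectively pay pb = ps − 60, where ps is the price sellers receive.
On the curves, pb = 156.8 - 0.2q and ps = 680/7 + (1/7)q; the wedge ps − pb = 60 gives 680/7 + (1/7)q − (156.8 - 0.2q) = 60, so q' = 349.
Then pb = 156.8 − 0.2·349 = 87 and ps = 680/7 + (1/7)·349 = 147.

q' = 349; buyers pay 87; sellers receive 147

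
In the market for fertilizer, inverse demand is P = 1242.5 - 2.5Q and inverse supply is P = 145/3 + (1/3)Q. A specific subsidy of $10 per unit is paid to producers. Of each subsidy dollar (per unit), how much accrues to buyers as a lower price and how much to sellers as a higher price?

Pre-subsidy: 1242.5 - 2.5Q = 145/3 + (1/3)Q gives Q* = 7165/17 and P* = 3210/17.
With the subsidy, sellers receive Ps = Pb + 10 for each unit, where Pb is the price buyers pay.
On the curves, Pb = 1242.5 - 2.5Q and Ps = 145/3 + (1/3)Q; the wedge Ps − Pb = 10 gives 145/3 + (1/3)Q − (1242.5 - 2.5Q) = 10, so Q' = 425.
Then Pb = 1242.5 − 2.5·425 = 180 and Ps = 145/3 + (1/3)·425 = 190.
Buyers' price falls by P* − Pb = 3210/17 − 180 = 150/17; sellers' price rises by Ps − P* = 190 − 3210/17 = 20/17.

Buyers gain 150/17 per unit; sellers gain 20/17 per unit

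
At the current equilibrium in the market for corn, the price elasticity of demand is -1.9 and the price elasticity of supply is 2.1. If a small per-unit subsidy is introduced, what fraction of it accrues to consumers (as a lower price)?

Consumer share = 0.525

For a small subsidy around the equilibrium, the benefit split depends on the relative slopes, which at a point are proportional to the elasticities.
Buyer share = εs/(εs + |εd|) = 2.1/(2.1 + 1.9) = 0.525; seller share = |εd|/(εs + |εd|) = 0.475.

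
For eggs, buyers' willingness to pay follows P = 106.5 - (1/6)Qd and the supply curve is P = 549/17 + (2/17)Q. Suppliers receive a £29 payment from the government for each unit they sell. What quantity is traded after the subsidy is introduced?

Pre-subsidy: 106.5 - (1/6)Q = 549/17 + (2/17)Q gives Q* = 261 and P* = 63.
With the subsidy, sellers receive Ps = Pb + 29 for each unit, where Pb is the price buyers pay.
On the curves, Pb = 106.5 - (1/6)Q and Ps = 549/17 + (2/17)Q; the wedge Ps − Pb = 29 gives 549/17 + (2/17)Q − (106.5 - (1/6)Q) = 29, so Q' = 363.
Then Pb = 106.5 − (1/6)·363 = 46 and Ps = 549/17 + (2/17)·363 = 75.

Q' = 363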